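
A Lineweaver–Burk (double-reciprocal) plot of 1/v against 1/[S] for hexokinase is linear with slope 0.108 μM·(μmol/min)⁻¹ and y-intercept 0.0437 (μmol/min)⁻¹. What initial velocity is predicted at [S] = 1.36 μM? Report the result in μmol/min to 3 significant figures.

The y-intercept is 1/Vmax, so Vmax = 1/0.0437 = 22.9 μmol/min.
The slope is Km/Vmax, so Km = 0.108 × 22.9 = 2.47 μM.
Then v = 22.9 × 1.36/(2.47 + 1.36) = 8.12 μmol/min.

8.12 μmol/min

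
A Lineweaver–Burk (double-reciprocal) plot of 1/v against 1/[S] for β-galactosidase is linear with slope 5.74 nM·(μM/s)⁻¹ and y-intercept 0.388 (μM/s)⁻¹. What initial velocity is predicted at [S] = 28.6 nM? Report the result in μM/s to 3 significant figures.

1.70 μM/s

The y-intercept is 1/Vmax, so Vmax = 1/0.388 = 2.58 μM/s.
The slope is Km/Vmax, so Km = 5.74 × 2.58 = 14.8 nM.
Then v = 2.58 × 28.6/(14.8 + 28.6) = 1.70 μM/s.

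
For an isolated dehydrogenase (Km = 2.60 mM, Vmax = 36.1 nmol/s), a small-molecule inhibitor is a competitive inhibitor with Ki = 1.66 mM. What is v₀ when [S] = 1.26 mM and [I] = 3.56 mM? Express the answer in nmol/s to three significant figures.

4.82 nmol/s

With α = 1 + [I]/Ki = 1 + 3.56/1.66 = 3.145, the competitive rate law is v = Vmax[S] / (αKm + [S]).
v = 36.1×1.26 / (3.145×2.60 + 1.26) = 45.49/9.436 = 4.82 nmol/s.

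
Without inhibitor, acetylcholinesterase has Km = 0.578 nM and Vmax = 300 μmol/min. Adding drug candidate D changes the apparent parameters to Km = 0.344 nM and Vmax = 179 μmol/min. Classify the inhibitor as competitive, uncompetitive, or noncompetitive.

Both Km and Vmax decrease by the same factor (~1.68-fold) — characteristic of uncompetitive inhibition.

uncompetitive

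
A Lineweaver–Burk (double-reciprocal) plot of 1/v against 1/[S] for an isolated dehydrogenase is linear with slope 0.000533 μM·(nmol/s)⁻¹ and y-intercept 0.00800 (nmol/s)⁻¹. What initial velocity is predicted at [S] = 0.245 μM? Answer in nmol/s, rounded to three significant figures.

The y-intercept is 1/Vmax, so Vmax = 1/0.00800 = 125 nmol/s.
The slope is Km/Vmax, so Km = 0.000533 × 125 = 0.0666 μM.
Then v = 125 × 0.245/(0.0666 + 0.245) = 98.3 nmol/s.

98.3 nmol/s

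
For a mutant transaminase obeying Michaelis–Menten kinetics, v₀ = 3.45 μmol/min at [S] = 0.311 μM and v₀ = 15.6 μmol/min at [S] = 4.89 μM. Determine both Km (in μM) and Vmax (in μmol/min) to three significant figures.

Km = 1.54 μM; Vmax = 20.5 μmol/min

From v = Vmax[S]/(Km+[S]), each point gives Vmax = v(Km+[S])/[S].
Equating: 3.45(Km+0.311)/0.311 = 15.6(Km+4.89)/4.89.
11.09·Km + 3.45 = 3.190·Km + 15.6, so (11.09 − 3.190)·Km = 15.6 − 3.45.
Km = 12.15/7.903 = 1.54 μM; then Vmax = 3.45(1.54+0.311)/0.311 = 20.5 μmol/min.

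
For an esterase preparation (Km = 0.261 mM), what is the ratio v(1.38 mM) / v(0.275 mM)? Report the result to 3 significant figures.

1.64

The fractional saturations are [S]/(Km+[S]) = 0.275/0.5360 = 0.5131 and 1.38/1.641 = 0.8410.
v₂/v₁ is just their ratio: 0.8410/0.5131 = 1.64.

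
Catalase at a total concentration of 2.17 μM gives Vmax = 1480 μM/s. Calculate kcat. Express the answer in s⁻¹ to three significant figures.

682 s⁻¹

kcat = Vmax/[E]total = 1480 μM/s / 2.17 μM = 682 s⁻¹.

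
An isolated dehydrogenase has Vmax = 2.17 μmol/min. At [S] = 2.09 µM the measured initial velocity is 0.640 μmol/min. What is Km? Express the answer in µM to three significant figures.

v/Vmax = 0.640/2.17 = 0.2949 = [S]/(Km+[S]).
So Km + [S] = [S]/0.2949 = 7.086 µM, giving Km = 7.086 − 2.09 = 5.00 µM.

5.00 µM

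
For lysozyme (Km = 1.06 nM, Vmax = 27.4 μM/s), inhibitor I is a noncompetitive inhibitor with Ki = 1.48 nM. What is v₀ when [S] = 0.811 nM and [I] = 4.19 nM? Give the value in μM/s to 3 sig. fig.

α = 1 + [I]/Ki = 1 + 4.19/1.48 = 3.831.
For a noncompetitive inhibitor, Vmax is reduced to Vmax/α while Km is unchanged: Km,app = 1.06 nM, Vmax,app = 7.15 μM/s.
v = Vmax,app·[S]/(Km,app + [S]) = 7.15 × 0.811/(1.06 + 0.811) = 3.10 μM/s.

3.10 μM/s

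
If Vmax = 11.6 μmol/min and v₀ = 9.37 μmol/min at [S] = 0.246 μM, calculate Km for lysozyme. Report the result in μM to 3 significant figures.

0.0585 μM

v/Vmax = 9.37/11.6 = 0.8078 = [S]/(Km+[S]).
So Km + [S] = [S]/0.8078 = 0.3045 μM, giving Km = 0.3045 − 0.246 = 0.0585 μM.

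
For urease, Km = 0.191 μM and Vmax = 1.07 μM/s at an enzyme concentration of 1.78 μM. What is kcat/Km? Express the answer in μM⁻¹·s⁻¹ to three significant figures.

3.15 μM⁻¹·s⁻¹

kcat = Vmax/[E]total = 1.07/1.78 = 0.601 s⁻¹.
kcat/Km = 0.601/0.191 = 3.15 μM⁻¹·s⁻¹.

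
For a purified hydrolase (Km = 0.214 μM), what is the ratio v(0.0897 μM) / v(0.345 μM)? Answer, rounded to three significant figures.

The fractional saturations are [S]/(Km+[S]) = 0.345/0.5590 = 0.6172 and 0.0897/0.3037 = 0.2954.
v₂/v₁ is just their ratio: 0.2954/0.6172 = 0.479.

0.479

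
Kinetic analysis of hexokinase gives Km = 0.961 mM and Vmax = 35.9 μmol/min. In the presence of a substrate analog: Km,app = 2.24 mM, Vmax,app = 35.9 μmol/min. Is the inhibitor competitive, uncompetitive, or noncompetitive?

competitive

Km increases (0.961 → 2.24 mM) while Vmax is unchanged — the hallmark of competitive inhibition.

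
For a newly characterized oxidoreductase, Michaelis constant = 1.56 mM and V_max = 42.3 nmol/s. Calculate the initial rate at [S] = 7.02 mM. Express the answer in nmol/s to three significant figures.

[S]/(Km+[S]) = 7.02/8.580 = 0.8182, the fractional saturation.
v = 0.8182 × Vmax = 0.8182 × 42.3 = 34.6 nmol/s.

34.6 nmol/s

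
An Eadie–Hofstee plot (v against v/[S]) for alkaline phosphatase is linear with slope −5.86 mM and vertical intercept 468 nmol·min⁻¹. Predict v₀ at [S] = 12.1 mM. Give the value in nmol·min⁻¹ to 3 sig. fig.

315 nmol·min⁻¹

In the Eadie–Hofstee form v = Vmax − Km·(v/[S]), the slope is −Km and the intercept is Vmax, so Km = 5.86 mM and Vmax = 468 nmol·min⁻¹.
v = 468 × 12.1/(5.86 + 12.1) = 315 nmol·min⁻¹.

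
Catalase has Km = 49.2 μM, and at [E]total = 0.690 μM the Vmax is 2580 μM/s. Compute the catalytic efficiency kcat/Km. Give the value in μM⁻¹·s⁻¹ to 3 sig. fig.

76.0 μM⁻¹·s⁻¹

kcat = Vmax/[E]total = 2580/0.690 = 3740 s⁻¹.
kcat/Km = 3740/49.2 = 76.0 μM⁻¹·s⁻¹.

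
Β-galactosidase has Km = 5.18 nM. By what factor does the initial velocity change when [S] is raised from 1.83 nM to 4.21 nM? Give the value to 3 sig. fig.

The fractional saturations are [S]/(Km+[S]) = 1.83/7.010 = 0.2611 and 4.21/9.390 = 0.4483.
v₂/v₁ is just their ratio: 0.4483/0.2611 = 1.72.

1.72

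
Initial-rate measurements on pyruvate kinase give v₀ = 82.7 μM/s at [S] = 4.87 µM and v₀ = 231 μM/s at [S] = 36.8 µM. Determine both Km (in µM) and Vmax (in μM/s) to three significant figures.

From v = Vmax[S]/(Km+[S]), each point gives Vmax = v(Km+[S])/[S].
Equating: 82.7(Km+4.87)/4.87 = 231(Km+36.8)/36.8.
16.98·Km + 82.7 = 6.277·Km + 231, so (16.98 − 6.277)·Km = 231 − 82.7.
Km = 148.3/10.70 = 13.9 µM; then Vmax = 82.7(13.9+4.87)/4.87 = 318 μM/s.

Km = 13.9 µM; Vmax = 318 μM/s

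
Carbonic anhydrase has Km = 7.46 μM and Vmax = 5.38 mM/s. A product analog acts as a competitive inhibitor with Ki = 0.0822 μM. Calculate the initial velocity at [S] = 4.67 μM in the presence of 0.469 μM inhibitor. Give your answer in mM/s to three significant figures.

0.459 mM/s

With α = 1 + [I]/Ki = 1 + 0.469/0.0822 = 6.706, the competitive rate law is v = Vmax[S] / (αKm + [S]).
v = 5.38×4.67 / (6.706×7.46 + 4.67) = 25.12/54.69 = 0.459 mM/s.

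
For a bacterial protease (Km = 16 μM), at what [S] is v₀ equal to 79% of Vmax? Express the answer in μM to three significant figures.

60.2 μM

v/Vmax = [S]/(Km+[S]) = 0.79, so [S] = Km·0.79/(1 − 0.79) = 16 × 3.762.
[S] = 60.2 μM.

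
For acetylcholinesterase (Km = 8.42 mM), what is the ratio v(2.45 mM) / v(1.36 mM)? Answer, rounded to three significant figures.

The fractional saturations are [S]/(Km+[S]) = 1.36/9.780 = 0.1391 and 2.45/10.87 = 0.2254.
v₂/v₁ is just their ratio: 0.2254/0.1391 = 1.62.

1.62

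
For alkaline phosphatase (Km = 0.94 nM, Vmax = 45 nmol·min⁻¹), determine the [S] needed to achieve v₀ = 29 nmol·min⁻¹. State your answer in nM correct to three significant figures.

Rearranging v = Vmax[S]/(Km+[S]) gives [S] = Km·v/(Vmax − v).
[S] = 0.94 × 29 / (45 − 29) = 27.26/16.00 = 1.70 nM.

1.70 nM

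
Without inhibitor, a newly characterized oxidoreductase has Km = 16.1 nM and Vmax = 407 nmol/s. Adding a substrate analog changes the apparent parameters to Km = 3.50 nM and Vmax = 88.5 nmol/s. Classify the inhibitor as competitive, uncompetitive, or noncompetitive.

Both Km and Vmax decrease by the same factor (~4.60-fold) — characteristic of uncompetitive inhibition.

uncompetitive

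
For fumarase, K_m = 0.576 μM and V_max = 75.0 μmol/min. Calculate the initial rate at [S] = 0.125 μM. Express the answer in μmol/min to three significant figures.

13.4 μmol/min

[S]/(Km+[S]) = 0.125/0.7010 = 0.1783, the fractional saturation.
v = 0.1783 × Vmax = 0.1783 × 75.0 = 13.4 μmol/min.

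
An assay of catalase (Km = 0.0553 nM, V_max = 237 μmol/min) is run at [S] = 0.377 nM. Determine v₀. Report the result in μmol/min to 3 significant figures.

v = Vmax·[S]/(Km + [S]) = 237 × 0.377 / (0.0553 + 0.377)
  = 89.35 / 0.4323 = 207 μmol/min.

207 μmol/min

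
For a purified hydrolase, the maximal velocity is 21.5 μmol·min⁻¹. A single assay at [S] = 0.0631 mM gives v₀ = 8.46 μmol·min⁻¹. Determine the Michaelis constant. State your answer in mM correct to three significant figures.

0.0973 mM

From v = Vmax[S]/(Km+[S]), Km = [S](Vmax − v)/v.
Km = 0.0631 × (21.5 − 8.46) / 8.46 = 0.8228/8.46 = 0.0973 mM.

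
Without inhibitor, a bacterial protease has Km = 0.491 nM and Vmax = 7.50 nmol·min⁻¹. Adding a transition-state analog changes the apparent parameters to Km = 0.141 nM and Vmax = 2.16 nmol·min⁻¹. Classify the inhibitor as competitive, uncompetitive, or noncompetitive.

uncompetitive

Both Km and Vmax decrease by the same factor (~3.47-fold) — characteristic of uncompetitive inhibition.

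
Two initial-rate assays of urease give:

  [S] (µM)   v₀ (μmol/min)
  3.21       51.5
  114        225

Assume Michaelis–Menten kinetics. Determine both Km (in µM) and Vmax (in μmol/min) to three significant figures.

In reciprocal form, 1/v = (Km/Vmax)·(1/[S]) + 1/Vmax. The two points give (1/[S], 1/v) = (0.3115, 0.01942) and (0.008772, 0.004444).
Slope = (0.01942 − 0.004444)/(0.3115 − 0.008772) = 0.04946; intercept = 0.01942 − 0.04946×0.3115 = 0.004011.
Vmax = 1/intercept = 249 μmol/min; Km = slope × Vmax = 0.04946 × 249 = 12.3 µM.

Km = 12.3 µM; Vmax = 249 μmol/min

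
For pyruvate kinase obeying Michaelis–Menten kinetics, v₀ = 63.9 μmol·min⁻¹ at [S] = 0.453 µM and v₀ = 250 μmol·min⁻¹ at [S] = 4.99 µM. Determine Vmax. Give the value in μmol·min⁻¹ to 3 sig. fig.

From v = Vmax[S]/(Km+[S]), each point gives Vmax = v(Km+[S])/[S].
Equating: 63.9(Km+0.453)/0.453 = 250(Km+4.99)/4.99.
141.1·Km + 63.9 = 50.10·Km + 250, so (141.1 − 50.10)·Km = 250 − 63.9.
Km = 186.1/90.96 = 2.05 µM; then Vmax = 63.9(2.05+0.453)/0.453 = 353 μmol·min⁻¹.

353 μmol·min⁻¹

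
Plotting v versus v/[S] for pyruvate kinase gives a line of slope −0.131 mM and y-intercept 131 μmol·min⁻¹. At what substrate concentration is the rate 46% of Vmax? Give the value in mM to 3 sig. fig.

0.112 mM

The Eadie–Hofstee slope gives Km = 0.131 mM (slope = −Km).
v/Vmax = [S]/(Km+[S]) = 0.46 ⇒ [S] = Km·0.46/(1−0.46) = 0.131 × 0.8519 = 0.112 mM.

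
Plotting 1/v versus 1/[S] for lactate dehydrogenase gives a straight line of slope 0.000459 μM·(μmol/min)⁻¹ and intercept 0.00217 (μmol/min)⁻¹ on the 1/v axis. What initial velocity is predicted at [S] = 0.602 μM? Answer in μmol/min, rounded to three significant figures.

The y-intercept is 1/Vmax, so Vmax = 1/0.00217 = 461 μmol/min.
The slope is Km/Vmax, so Km = 0.000459 × 461 = 0.212 μM.
Then v = 461 × 0.602/(0.212 + 0.602) = 341 μmol/min.

341 μmol/min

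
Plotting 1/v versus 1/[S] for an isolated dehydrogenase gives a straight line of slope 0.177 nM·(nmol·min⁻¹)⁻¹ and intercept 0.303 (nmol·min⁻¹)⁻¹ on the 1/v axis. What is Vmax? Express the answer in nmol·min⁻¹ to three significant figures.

3.30 nmol·min⁻¹

The y-intercept of a Lineweaver–Burk plot equals 1/Vmax, so Vmax = 1/0.303 = 3.30 nmol·min⁻¹.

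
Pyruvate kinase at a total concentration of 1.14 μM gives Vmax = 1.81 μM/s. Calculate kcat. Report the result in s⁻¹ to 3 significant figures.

kcat = Vmax/[E]total = 1.81 μM/s / 1.14 μM = 1.59 s⁻¹.

1.59 s⁻¹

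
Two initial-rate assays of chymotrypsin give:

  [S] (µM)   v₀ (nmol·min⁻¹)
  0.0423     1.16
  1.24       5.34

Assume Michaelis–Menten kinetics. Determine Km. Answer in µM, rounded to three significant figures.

0.181 µM

From v = Vmax[S]/(Km+[S]), each point gives Vmax = v(Km+[S])/[S].
Equating: 1.16(Km+0.0423)/0.0423 = 5.34(Km+1.24)/1.24.
27.42·Km + 1.16 = 4.306·Km + 5.34, so (27.42 − 4.306)·Km = 5.34 − 1.16.
Km = 4.180/23.12 = 0.181 µM; then Vmax = 1.16(0.181+0.0423)/0.0423 = 6.12 nmol·min⁻¹.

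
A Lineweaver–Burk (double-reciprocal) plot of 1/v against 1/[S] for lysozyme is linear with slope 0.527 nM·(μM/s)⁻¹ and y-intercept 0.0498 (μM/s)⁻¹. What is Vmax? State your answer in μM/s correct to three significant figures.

The y-intercept of a Lineweaver–Burk plot equals 1/Vmax, so Vmax = 1/0.0498 = 20.1 μM/s.

20.1 μM/s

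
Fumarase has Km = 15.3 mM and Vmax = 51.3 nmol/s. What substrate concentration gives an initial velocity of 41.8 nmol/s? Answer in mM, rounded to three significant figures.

67.3 mM

The required fractional saturation is v/Vmax = 41.8/51.3 = 0.8148.
Then [S]/(Km+[S]) = 0.8148 ⇒ [S] = 15.3 × 0.8148/(1 − 0.8148) = 67.3 mM.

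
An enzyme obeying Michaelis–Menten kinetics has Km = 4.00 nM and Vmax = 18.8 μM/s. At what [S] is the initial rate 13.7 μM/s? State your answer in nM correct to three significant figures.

Rearranging v = Vmax[S]/(Km+[S]) gives [S] = Km·v/(Vmax − v).
[S] = 4.00 × 13.7 / (18.8 − 13.7) = 54.80/5.100 = 10.7 nM.

10.7 nM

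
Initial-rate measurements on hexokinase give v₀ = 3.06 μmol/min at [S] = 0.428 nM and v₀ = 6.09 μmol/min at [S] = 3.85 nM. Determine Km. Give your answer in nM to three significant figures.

0.544 nM

In reciprocal form, 1/v = (Km/Vmax)·(1/[S]) + 1/Vmax. The two points give (1/[S], 1/v) = (2.336, 0.3268) and (0.2597, 0.1642).
Slope = (0.3268 − 0.1642)/(2.336 − 0.2597) = 0.07829; intercept = 0.3268 − 0.07829×2.336 = 0.1439.
Vmax = 1/intercept = 6.95 μmol/min; Km = slope × Vmax = 0.07829 × 6.95 = 0.544 nM.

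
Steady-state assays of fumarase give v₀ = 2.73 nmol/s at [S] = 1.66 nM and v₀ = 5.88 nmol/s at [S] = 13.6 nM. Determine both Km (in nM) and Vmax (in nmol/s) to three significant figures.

Km = 2.60 nM; Vmax = 7.00 nmol/s

From v = Vmax[S]/(Km+[S]), each point gives Vmax = v(Km+[S])/[S].
Equating: 2.73(Km+1.66)/1.66 = 5.88(Km+13.6)/13.6.
1.645·Km + 2.73 = 0.4324·Km + 5.88, so (1.645 − 0.4324)·Km = 5.88 − 2.73.
Km = 3.150/1.212 = 2.60 nM; then Vmax = 2.73(2.60+1.66)/1.66 = 7.00 nmol/s.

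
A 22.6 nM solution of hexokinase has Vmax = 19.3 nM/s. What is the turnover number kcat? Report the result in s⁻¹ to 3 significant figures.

kcat = Vmax/[E]total = 19.3 nM/s / 22.6 nM = 0.854 s⁻¹.

0.854 s⁻¹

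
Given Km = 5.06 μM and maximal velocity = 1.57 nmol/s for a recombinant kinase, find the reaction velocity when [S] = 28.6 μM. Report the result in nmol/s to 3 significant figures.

[S]/(Km+[S]) = 28.6/33.66 = 0.8497, the fractional saturation.
v = 0.8497 × Vmax = 0.8497 × 1.57 = 1.33 nmol/s.

1.33 nmol/s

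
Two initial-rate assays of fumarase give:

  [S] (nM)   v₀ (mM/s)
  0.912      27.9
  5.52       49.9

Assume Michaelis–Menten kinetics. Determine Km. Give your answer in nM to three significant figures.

1.02 nM

From v = Vmax[S]/(Km+[S]), each point gives Vmax = v(Km+[S])/[S].
Equating: 27.9(Km+0.912)/0.912 = 49.9(Km+5.52)/5.52.
30.59·Km + 27.9 = 9.040·Km + 49.9, so (30.59 − 9.040)·Km = 49.9 − 27.9.
Km = 22.00/21.55 = 1.02 nM; then Vmax = 27.9(1.02+0.912)/0.912 = 59.1 mM/s.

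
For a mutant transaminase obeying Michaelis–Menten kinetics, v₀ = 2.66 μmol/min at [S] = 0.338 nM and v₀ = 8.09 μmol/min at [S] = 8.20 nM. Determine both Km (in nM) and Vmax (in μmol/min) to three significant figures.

In reciprocal form, 1/v = (Km/Vmax)·(1/[S]) + 1/Vmax. The two points give (1/[S], 1/v) = (2.959, 0.3759) and (0.1220, 0.1236).
Slope = (0.3759 − 0.1236)/(2.959 − 0.1220) = 0.08895; intercept = 0.3759 − 0.08895×2.959 = 0.1128.
Vmax = 1/intercept = 8.87 μmol/min; Km = slope × Vmax = 0.08895 × 8.87 = 0.789 nM.

Km = 0.789 nM; Vmax = 8.87 μmol/min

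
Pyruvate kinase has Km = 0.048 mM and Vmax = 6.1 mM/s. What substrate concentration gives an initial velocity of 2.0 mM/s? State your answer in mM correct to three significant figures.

Rearranging v = Vmax[S]/(Km+[S]) gives [S] = Km·v/(Vmax − v).
[S] = 0.048 × 2.0 / (6.1 − 2.0) = 0.09600/4.100 = 0.0234 mM.

0.0234 mM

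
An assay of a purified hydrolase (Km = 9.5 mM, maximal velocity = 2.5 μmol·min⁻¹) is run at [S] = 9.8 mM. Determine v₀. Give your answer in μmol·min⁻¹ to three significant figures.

1.27 μmol·min⁻¹

[S]/(Km+[S]) = 9.8/19.30 = 0.5078, the fractional saturation.
v = 0.5078 × Vmax = 0.5078 × 2.5 = 1.27 μmol·min⁻¹.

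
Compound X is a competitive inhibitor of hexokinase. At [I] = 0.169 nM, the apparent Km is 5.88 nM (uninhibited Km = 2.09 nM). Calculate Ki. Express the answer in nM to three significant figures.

Competitive: Km,app = α·Km with α = 1 + [I]/Ki.
α = Km,app/Km = 5.88/2.09 = 2.813.
Ki = [I]/(α − 1) = 0.169/1.813 = 0.0932 nM.

0.0932 nM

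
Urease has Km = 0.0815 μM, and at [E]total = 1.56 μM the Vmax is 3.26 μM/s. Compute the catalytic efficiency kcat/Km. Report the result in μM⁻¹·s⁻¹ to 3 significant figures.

kcat = Vmax/[E]total = 3.26/1.56 = 2.09 s⁻¹.
kcat/Km = 2.09/0.0815 = 25.6 μM⁻¹·s⁻¹.

25.6 μM⁻¹·s⁻¹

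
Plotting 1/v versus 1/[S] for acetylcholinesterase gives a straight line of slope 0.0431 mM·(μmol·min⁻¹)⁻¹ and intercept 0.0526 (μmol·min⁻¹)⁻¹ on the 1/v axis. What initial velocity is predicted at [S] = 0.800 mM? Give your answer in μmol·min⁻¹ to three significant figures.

The y-intercept is 1/Vmax, so Vmax = 1/0.0526 = 19.0 μmol·min⁻¹.
The slope is Km/Vmax, so Km = 0.0431 × 19.0 = 0.819 mM.
Then v = 19.0 × 0.800/(0.819 + 0.800) = 9.39 μmol·min⁻¹.

9.39 μmol·min⁻¹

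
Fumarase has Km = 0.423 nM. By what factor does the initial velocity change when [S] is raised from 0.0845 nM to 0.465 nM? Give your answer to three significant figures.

3.14

Since Vmax cancels, v₂/v₁ = [S]₂(Km+[S]₁) / [S]₁(Km+[S]₂).
= 0.465×(0.423+0.0845) / (0.0845×(0.423+0.465)) = 0.2360/0.07504 = 3.14.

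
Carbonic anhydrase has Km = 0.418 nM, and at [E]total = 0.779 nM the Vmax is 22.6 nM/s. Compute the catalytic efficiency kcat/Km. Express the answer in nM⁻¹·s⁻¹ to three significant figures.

69.4 nM⁻¹·s⁻¹

kcat = Vmax/[E]total = 22.6/0.779 = 29.0 s⁻¹.
kcat/Km = 29.0/0.418 = 69.4 nM⁻¹·s⁻¹.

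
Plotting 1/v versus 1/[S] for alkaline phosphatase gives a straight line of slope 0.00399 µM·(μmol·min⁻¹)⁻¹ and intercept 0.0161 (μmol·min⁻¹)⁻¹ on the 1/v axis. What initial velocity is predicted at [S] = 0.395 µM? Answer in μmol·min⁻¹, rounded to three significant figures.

38.2 μmol·min⁻¹

The y-intercept is 1/Vmax, so Vmax = 1/0.0161 = 62.1 μmol·min⁻¹.
The slope is Km/Vmax, so Km = 0.00399 × 62.1 = 0.248 µM.
Then v = 62.1 × 0.395/(0.248 + 0.395) = 38.2 μmol·min⁻¹.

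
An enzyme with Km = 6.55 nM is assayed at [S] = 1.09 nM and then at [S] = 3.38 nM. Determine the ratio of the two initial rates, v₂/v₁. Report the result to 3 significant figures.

2.39

Since Vmax cancels, v₂/v₁ = [S]₂(Km+[S]₁) / [S]₁(Km+[S]₂).
= 3.38×(6.55+1.09) / (1.09×(6.55+3.38)) = 25.82/10.82 = 2.39.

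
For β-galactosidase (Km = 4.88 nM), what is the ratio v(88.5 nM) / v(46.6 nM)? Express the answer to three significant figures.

1.05

Since Vmax cancels, v₂/v₁ = [S]₂(Km+[S]₁) / [S]₁(Km+[S]₂).
= 88.5×(4.88+46.6) / (46.6×(4.88+88.5)) = 4556/4352 = 1.05.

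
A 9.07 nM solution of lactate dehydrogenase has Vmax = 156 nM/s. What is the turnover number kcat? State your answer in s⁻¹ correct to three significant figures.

kcat = Vmax/[E]total = 156 nM/s / 9.07 nM = 17.2 s⁻¹.

17.2 s⁻¹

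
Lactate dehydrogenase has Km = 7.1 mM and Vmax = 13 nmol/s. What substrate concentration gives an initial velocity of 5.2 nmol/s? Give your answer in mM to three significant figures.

4.73 mM

Rearranging v = Vmax[S]/(Km+[S]) gives [S] = Km·v/(Vmax − v).
[S] = 7.1 × 5.2 / (13 − 5.2) = 36.92/7.800 = 4.73 mM.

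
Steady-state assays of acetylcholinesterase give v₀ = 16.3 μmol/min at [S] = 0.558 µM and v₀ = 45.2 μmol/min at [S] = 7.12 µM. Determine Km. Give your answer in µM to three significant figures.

From v = Vmax[S]/(Km+[S]), each point gives Vmax = v(Km+[S])/[S].
Equating: 16.3(Km+0.558)/0.558 = 45.2(Km+7.12)/7.12.
29.21·Km + 16.3 = 6.348·Km + 45.2, so (29.21 − 6.348)·Km = 45.2 − 16.3.
Km = 28.90/22.86 = 1.26 µM; then Vmax = 16.3(1.26+0.558)/0.558 = 53.2 μmol/min.

1.26 µM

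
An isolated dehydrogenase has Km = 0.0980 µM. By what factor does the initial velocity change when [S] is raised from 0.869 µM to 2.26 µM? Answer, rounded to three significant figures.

The fractional saturations are [S]/(Km+[S]) = 0.869/0.9670 = 0.8987 and 2.26/2.358 = 0.9584.
v₂/v₁ is just their ratio: 0.9584/0.8987 = 1.07.

1.07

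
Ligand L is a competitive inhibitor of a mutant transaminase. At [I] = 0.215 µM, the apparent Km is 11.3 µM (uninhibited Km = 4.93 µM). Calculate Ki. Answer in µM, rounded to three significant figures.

0.166 µM

Competitive: Km,app = α·Km with α = 1 + [I]/Ki.
α = Km,app/Km = 11.3/4.93 = 2.292.
Ki = [I]/(α − 1) = 0.215/1.292 = 0.166 µM.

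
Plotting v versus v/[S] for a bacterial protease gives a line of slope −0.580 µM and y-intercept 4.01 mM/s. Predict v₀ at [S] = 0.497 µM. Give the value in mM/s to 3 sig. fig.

In the Eadie–Hofstee form v = Vmax − Km·(v/[S]), the slope is −Km and the intercept is Vmax, so Km = 0.580 µM and Vmax = 4.01 mM/s.
v = 4.01 × 0.497/(0.580 + 0.497) = 1.85 mM/s.

1.85 mM/s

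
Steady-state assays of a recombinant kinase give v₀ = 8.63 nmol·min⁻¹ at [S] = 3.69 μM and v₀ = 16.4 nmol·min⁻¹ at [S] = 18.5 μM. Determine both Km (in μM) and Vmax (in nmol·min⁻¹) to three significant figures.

Km = 5.35 μM; Vmax = 21.1 nmol·min⁻¹

In reciprocal form, 1/v = (Km/Vmax)·(1/[S]) + 1/Vmax. The two points give (1/[S], 1/v) = (0.2710, 0.1159) and (0.05405, 0.06098).
Slope = (0.1159 − 0.06098)/(0.2710 − 0.05405) = 0.2531; intercept = 0.1159 − 0.2531×0.2710 = 0.04730.
Vmax = 1/intercept = 21.1 nmol·min⁻¹; Km = slope × Vmax = 0.2531 × 21.1 = 5.35 μM.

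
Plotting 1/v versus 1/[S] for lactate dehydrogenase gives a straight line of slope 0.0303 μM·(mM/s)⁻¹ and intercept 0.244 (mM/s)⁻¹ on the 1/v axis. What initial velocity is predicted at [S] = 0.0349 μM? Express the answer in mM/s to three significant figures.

The y-intercept is 1/Vmax, so Vmax = 1/0.244 = 4.10 mM/s.
The slope is Km/Vmax, so Km = 0.0303 × 4.10 = 0.124 μM.
Then v = 4.10 × 0.0349/(0.124 + 0.0349) = 0.899 mM/s.

0.899 mM/s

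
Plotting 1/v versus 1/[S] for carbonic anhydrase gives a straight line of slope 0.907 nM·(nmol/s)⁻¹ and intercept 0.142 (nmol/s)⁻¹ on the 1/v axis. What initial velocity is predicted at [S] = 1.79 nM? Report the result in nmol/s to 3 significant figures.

The y-intercept is 1/Vmax, so Vmax = 1/0.142 = 7.04 nmol/s.
The slope is Km/Vmax, so Km = 0.907 × 7.04 = 6.39 nM.
Then v = 7.04 × 1.79/(6.39 + 1.79) = 1.54 nmol/s.

1.54 nmol/s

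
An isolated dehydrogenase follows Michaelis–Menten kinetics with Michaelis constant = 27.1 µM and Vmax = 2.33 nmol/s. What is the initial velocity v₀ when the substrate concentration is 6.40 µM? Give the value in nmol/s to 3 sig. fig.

0.445 nmol/s

v = Vmax·[S]/(Km + [S]) = 2.33 × 6.40 / (27.1 + 6.40)
  = 14.91 / 33.50 = 0.445 nmol/s.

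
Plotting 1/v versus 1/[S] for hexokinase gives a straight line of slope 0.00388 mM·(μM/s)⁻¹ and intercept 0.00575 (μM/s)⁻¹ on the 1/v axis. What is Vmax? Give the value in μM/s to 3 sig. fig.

The y-intercept of a Lineweaver–Burk plot equals 1/Vmax, so Vmax = 1/0.00575 = 174 μM/s.

174 μM/s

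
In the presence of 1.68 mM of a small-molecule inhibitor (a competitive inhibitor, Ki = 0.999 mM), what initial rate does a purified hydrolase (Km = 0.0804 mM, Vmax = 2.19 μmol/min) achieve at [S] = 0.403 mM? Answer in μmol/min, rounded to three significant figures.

With α = 1 + [I]/Ki = 1 + 1.68/0.999 = 2.682, the competitive rate law is v = Vmax[S] / (αKm + [S]).
v = 2.19×0.403 / (2.682×0.0804 + 0.403) = 0.8826/0.6186 = 1.43 μmol/min.

1.43 μmol/min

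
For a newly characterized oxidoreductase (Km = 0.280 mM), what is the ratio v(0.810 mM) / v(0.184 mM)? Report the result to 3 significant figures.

The fractional saturations are [S]/(Km+[S]) = 0.184/0.4640 = 0.3966 and 0.810/1.090 = 0.7431.
v₂/v₁ is just their ratio: 0.7431/0.3966 = 1.87.

1.87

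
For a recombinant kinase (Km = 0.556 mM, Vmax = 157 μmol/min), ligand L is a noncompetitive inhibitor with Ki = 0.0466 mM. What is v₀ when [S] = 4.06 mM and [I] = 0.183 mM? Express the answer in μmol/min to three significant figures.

28.0 μmol/min

α = 1 + [I]/Ki = 1 + 0.183/0.0466 = 4.927.
For a noncompetitive inhibitor, Vmax is reduced to Vmax/α while Km is unchanged: Km,app = 0.556 mM, Vmax,app = 31.9 μmol/min.
v = Vmax,app·[S]/(Km,app + [S]) = 31.9 × 4.06/(0.556 + 4.06) = 28.0 μmol/min.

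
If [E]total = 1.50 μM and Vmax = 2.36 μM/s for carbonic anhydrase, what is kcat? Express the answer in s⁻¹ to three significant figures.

kcat = Vmax/[E]total = 2.36 μM/s / 1.50 μM = 1.57 s⁻¹.

1.57 s⁻¹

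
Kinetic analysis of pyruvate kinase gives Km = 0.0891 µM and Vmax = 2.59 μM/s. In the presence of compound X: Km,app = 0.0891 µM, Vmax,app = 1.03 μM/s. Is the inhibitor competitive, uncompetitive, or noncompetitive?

Vmax decreases (2.59 → 1.03 μM/s) while Km is unchanged — pure noncompetitive inhibition.

noncompetitive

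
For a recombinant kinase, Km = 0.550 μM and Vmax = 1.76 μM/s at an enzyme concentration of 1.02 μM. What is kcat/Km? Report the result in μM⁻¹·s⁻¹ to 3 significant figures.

3.14 μM⁻¹·s⁻¹

kcat = Vmax/[E]total = 1.76/1.02 = 1.73 s⁻¹.
kcat/Km = 1.73/0.550 = 3.14 μM⁻¹·s⁻¹.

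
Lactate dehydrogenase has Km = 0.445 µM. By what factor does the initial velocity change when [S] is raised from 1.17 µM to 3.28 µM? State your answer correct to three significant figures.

1.22

Since Vmax cancels, v₂/v₁ = [S]₂(Km+[S]₁) / [S]₁(Km+[S]₂).
= 3.28×(0.445+1.17) / (1.17×(0.445+3.28)) = 5.297/4.358 = 1.22.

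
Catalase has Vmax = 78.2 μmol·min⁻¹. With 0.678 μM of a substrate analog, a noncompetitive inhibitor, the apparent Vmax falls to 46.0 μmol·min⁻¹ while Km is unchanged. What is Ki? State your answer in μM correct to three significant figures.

0.969 μM

Noncompetitive: Vmax,app = Vmax/α with α = 1 + [I]/Ki.
α = Vmax/Vmax,app = 78.2/46.0 = 1.700.
Since α = 1 + [I]/Ki, [I]/Ki = 1.700 − 1 = 0.7000 and Ki = 0.678/0.7000 = 0.969 μM.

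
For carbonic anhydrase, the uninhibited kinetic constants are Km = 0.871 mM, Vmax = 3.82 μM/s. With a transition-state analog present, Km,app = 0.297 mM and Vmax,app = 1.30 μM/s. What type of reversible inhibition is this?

Both Km and Vmax decrease by the same factor (~2.93-fold) — characteristic of uncompetitive inhibition.

uncompetitive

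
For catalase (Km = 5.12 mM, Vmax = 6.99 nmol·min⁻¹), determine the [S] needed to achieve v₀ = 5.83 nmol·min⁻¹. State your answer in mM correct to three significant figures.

Rearranging v = Vmax[S]/(Km+[S]) gives [S] = Km·v/(Vmax − v).
[S] = 5.12 × 5.83 / (6.99 − 5.83) = 29.85/1.160 = 25.7 mM.

25.7 mM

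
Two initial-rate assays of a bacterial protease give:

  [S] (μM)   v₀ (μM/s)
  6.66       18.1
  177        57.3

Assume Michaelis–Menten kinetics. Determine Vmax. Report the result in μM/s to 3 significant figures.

62.6 μM/s

From v = Vmax[S]/(Km+[S]), each point gives Vmax = v(Km+[S])/[S].
Equating: 18.1(Km+6.66)/6.66 = 57.3(Km+177)/177.
2.718·Km + 18.1 = 0.3237·Km + 57.3, so (2.718 − 0.3237)·Km = 57.3 − 18.1.
Km = 39.20/2.394 = 16.4 μM; then Vmax = 18.1(16.4+6.66)/6.66 = 62.6 μM/s.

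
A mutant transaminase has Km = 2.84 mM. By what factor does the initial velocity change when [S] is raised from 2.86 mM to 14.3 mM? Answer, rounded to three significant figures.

1.66

Since Vmax cancels, v₂/v₁ = [S]₂(Km+[S]₁) / [S]₁(Km+[S]₂).
= 14.3×(2.84+2.86) / (2.86×(2.84+14.3)) = 81.51/49.02 = 1.66.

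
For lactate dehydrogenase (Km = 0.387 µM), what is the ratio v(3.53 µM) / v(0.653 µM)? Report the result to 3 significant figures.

1.44

The fractional saturations are [S]/(Km+[S]) = 0.653/1.040 = 0.6279 and 3.53/3.917 = 0.9012.
v₂/v₁ is just their ratio: 0.9012/0.6279 = 1.44.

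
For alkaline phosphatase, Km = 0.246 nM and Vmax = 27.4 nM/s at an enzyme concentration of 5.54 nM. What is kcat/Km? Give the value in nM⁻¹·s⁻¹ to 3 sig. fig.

kcat = Vmax/[E]total = 27.4/5.54 = 4.95 s⁻¹.
kcat/Km = 4.95/0.246 = 20.1 nM⁻¹·s⁻¹.

20.1 nM⁻¹·s⁻¹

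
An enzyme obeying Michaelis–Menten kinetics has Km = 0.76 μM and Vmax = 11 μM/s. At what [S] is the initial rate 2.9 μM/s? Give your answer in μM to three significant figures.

0.272 μM

The required fractional saturation is v/Vmax = 2.9/11 = 0.2636.
Then [S]/(Km+[S]) = 0.2636 ⇒ [S] = 0.76 × 0.2636/(1 − 0.2636) = 0.272 μM.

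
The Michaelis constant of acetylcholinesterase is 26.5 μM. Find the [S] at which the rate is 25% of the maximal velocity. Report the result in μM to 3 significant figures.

8.83 μM

v/Vmax = [S]/(Km+[S]) = 0.25, so [S] = Km·0.25/(1 − 0.25) = 26.5 × 0.3333.
[S] = 8.83 μM.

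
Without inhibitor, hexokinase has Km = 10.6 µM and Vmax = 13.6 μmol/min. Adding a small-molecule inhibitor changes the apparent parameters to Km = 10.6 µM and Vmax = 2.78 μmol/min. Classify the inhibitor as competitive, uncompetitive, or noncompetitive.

Vmax decreases (13.6 → 2.78 μmol/min) while Km is unchanged — pure noncompetitive inhibition.

noncompetitive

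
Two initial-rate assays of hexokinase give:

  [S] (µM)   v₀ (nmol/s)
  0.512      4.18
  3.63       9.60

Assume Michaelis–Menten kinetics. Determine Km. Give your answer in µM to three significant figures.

In reciprocal form, 1/v = (Km/Vmax)·(1/[S]) + 1/Vmax. The two points give (1/[S], 1/v) = (1.953, 0.2392) and (0.2755, 0.1042).
Slope = (0.2392 − 0.1042)/(1.953 − 0.2755) = 0.08051; intercept = 0.2392 − 0.08051×1.953 = 0.08199.
Vmax = 1/intercept = 12.2 nmol/s; Km = slope × Vmax = 0.08051 × 12.2 = 0.982 µM.

0.982 µM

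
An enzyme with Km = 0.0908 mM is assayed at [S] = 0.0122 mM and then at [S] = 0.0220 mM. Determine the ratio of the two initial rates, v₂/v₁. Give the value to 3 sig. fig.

Since Vmax cancels, v₂/v₁ = [S]₂(Km+[S]₁) / [S]₁(Km+[S]₂).
= 0.0220×(0.0908+0.0122) / (0.0122×(0.0908+0.0220)) = 0.002266/0.001376 = 1.65.

1.65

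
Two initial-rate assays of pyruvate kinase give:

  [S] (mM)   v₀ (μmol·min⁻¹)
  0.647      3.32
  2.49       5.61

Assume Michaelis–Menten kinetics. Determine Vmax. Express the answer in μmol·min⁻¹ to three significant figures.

7.40 μmol·min⁻¹

From v = Vmax[S]/(Km+[S]), each point gives Vmax = v(Km+[S])/[S].
Equating: 3.32(Km+0.647)/0.647 = 5.61(Km+2.49)/2.49.
5.131·Km + 3.32 = 2.253·Km + 5.61, so (5.131 − 2.253)·Km = 5.61 − 3.32.
Km = 2.290/2.878 = 0.796 mM; then Vmax = 3.32(0.796+0.647)/0.647 = 7.40 μmol·min⁻¹.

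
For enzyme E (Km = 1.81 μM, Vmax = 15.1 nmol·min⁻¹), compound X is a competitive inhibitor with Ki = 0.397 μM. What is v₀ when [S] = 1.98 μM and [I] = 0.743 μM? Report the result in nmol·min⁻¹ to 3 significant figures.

α = 1 + [I]/Ki = 1 + 0.743/0.397 = 2.872.
For a competitive inhibitor, Vmax is unchanged and the apparent Km becomes α·Km: Km,app = 5.20 μM, Vmax,app = 15.1 nmol·min⁻¹.
v = Vmax,app·[S]/(Km,app + [S]) = 15.1 × 1.98/(5.20 + 1.98) = 4.17 nmol·min⁻¹.

4.17 nmol·min⁻¹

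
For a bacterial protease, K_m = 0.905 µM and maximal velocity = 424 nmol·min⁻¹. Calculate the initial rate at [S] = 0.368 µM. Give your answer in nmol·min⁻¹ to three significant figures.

123 nmol·min⁻¹

v = Vmax·[S]/(Km + [S]) = 424 × 0.368 / (0.905 + 0.368)
  = 156.0 / 1.273 = 123 nmol·min⁻¹.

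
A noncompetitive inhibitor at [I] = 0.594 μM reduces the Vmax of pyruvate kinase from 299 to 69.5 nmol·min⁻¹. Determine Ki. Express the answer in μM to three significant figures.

Noncompetitive: Vmax,app = Vmax/α with α = 1 + [I]/Ki.
α = Vmax/Vmax,app = 299/69.5 = 4.302.
Since α = 1 + [I]/Ki, [I]/Ki = 4.302 − 1 = 3.302 and Ki = 0.594/3.302 = 0.180 μM.

0.180 μM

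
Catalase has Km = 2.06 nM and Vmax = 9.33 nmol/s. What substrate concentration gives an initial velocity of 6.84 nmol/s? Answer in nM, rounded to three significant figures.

5.66 nM

Rearranging v = Vmax[S]/(Km+[S]) gives [S] = Km·v/(Vmax − v).
[S] = 2.06 × 6.84 / (9.33 − 6.84) = 14.09/2.490 = 5.66 nM.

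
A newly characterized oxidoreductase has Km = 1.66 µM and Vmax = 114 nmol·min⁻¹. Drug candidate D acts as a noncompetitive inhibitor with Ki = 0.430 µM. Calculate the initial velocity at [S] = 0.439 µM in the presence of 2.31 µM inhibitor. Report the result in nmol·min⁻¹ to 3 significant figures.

3.74 nmol·min⁻¹

With α = 1 + [I]/Ki = 1 + 2.31/0.430 = 6.372, the noncompetitive rate law is v = (Vmax/α)·[S] / (Km + [S]).
v = (114/6.372)×0.439 / (1.66 + 0.439) = 7.854/2.099 = 3.74 nmol·min⁻¹.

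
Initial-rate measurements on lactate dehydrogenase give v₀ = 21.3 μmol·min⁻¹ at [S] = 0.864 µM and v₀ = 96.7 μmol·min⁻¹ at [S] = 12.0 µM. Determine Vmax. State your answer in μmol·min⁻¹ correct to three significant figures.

In reciprocal form, 1/v = (Km/Vmax)·(1/[S]) + 1/Vmax. The two points give (1/[S], 1/v) = (1.157, 0.04695) and (0.08333, 0.01034).
Slope = (0.04695 − 0.01034)/(1.157 − 0.08333) = 0.03408; intercept = 0.04695 − 0.03408×1.157 = 0.007501.
Vmax = 1/intercept = 133 μmol·min⁻¹; Km = slope × Vmax = 0.03408 × 133 = 4.54 µM.

133 μmol·min⁻¹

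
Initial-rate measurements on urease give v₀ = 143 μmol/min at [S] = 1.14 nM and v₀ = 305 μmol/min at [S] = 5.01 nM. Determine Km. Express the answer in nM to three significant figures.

2.51 nM

In reciprocal form, 1/v = (Km/Vmax)·(1/[S]) + 1/Vmax. The two points give (1/[S], 1/v) = (0.8772, 0.006993) and (0.1996, 0.003279).
Slope = (0.006993 − 0.003279)/(0.8772 − 0.1996) = 0.005482; intercept = 0.006993 − 0.005482×0.8772 = 0.002185.
Vmax = 1/intercept = 458 μmol/min; Km = slope × Vmax = 0.005482 × 458 = 2.51 nM.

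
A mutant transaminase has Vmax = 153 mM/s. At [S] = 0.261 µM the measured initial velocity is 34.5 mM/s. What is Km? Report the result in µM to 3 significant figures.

From v = Vmax[S]/(Km+[S]), Km = [S](Vmax − v)/v.
Km = 0.261 × (153 − 34.5) / 34.5 = 30.93/34.5 = 0.896 µM.

0.896 µM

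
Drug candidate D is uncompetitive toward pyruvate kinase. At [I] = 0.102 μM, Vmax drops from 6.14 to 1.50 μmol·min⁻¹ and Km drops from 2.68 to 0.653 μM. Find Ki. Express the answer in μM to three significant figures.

Uncompetitive: Vmax,app = Vmax/α (and Km,app = Km/α) with α = 1 + [I]/Ki.
α = Vmax/Vmax,app = 6.14/1.50 = 4.093.
Ki = [I]/(α − 1) = 0.102/3.093 = 0.0330 μM.

0.0330 μM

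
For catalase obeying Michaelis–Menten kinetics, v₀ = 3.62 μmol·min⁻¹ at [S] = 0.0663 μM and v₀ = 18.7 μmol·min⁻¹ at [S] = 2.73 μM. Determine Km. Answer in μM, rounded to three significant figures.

0.316 μM

In reciprocal form, 1/v = (Km/Vmax)·(1/[S]) + 1/Vmax. The two points give (1/[S], 1/v) = (15.08, 0.2762) and (0.3663, 0.05348).
Slope = (0.2762 − 0.05348)/(15.08 − 0.3663) = 0.01514; intercept = 0.2762 − 0.01514×15.08 = 0.04793.
Vmax = 1/intercept = 20.9 μmol·min⁻¹; Km = slope × Vmax = 0.01514 × 20.9 = 0.316 μM.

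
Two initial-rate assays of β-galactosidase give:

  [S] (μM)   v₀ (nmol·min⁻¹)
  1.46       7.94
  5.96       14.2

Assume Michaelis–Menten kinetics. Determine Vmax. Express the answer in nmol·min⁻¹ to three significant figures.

19.1 nmol·min⁻¹

In reciprocal form, 1/v = (Km/Vmax)·(1/[S]) + 1/Vmax. The two points give (1/[S], 1/v) = (0.6849, 0.1259) and (0.1678, 0.07042).
Slope = (0.1259 − 0.07042)/(0.6849 − 0.1678) = 0.1074; intercept = 0.1259 − 0.1074×0.6849 = 0.05241.
Vmax = 1/intercept = 19.1 nmol·min⁻¹; Km = slope × Vmax = 0.1074 × 19.1 = 2.05 μM.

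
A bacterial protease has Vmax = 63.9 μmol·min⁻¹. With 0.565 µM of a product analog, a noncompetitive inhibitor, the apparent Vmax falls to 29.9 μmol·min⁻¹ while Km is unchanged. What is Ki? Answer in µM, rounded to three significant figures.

0.497 µM

Noncompetitive: Vmax,app = Vmax/α with α = 1 + [I]/Ki.
α = Vmax/Vmax,app = 63.9/29.9 = 2.137.
Since α = 1 + [I]/Ki, [I]/Ki = 2.137 − 1 = 1.137 and Ki = 0.565/1.137 = 0.497 µM.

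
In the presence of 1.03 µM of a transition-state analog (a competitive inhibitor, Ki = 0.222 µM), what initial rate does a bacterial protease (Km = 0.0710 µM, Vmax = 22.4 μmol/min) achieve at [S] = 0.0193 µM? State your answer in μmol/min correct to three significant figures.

1.03 μmol/min

α = 1 + [I]/Ki = 1 + 1.03/0.222 = 5.640.
For a competitive inhibitor, Vmax is unchanged and the apparent Km becomes α·Km: Km,app = 0.400 µM, Vmax,app = 22.4 μmol/min.
v = Vmax,app·[S]/(Km,app + [S]) = 22.4 × 0.0193/(0.400 + 0.0193) = 1.03 μmol/min.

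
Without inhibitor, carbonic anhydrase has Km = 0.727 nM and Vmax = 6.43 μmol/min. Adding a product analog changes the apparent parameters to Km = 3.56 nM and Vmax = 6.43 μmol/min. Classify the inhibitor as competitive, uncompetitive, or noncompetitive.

Km increases (0.727 → 3.56 nM) while Vmax is unchanged — the hallmark of competitive inhibition.

competitive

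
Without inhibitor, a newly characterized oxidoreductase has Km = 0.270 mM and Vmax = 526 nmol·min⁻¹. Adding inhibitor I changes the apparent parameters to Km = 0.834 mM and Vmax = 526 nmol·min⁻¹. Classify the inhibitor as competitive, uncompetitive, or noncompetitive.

competitive

Km increases (0.270 → 0.834 mM) while Vmax is unchanged — the hallmark of competitive inhibition.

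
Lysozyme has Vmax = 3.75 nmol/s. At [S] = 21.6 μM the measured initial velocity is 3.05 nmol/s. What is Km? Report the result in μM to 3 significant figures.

From v = Vmax[S]/(Km+[S]), Km = [S](Vmax − v)/v.
Km = 21.6 × (3.75 − 3.05) / 3.05 = 15.12/3.05 = 4.96 μM.

4.96 μM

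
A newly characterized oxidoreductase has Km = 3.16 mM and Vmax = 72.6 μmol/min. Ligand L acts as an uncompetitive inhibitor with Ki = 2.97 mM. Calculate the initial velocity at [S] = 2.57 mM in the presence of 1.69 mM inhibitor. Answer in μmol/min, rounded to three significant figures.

With α = 1 + [I]/Ki = 1 + 1.69/2.97 = 1.569, the uncompetitive rate law is v = (Vmax/α)·[S] / (Km/α + [S]).
v = (72.6/1.569)×2.57 / (3.16/1.569 + 2.57) = 118.9/4.584 = 25.9 μmol/min.

25.9 μmol/min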